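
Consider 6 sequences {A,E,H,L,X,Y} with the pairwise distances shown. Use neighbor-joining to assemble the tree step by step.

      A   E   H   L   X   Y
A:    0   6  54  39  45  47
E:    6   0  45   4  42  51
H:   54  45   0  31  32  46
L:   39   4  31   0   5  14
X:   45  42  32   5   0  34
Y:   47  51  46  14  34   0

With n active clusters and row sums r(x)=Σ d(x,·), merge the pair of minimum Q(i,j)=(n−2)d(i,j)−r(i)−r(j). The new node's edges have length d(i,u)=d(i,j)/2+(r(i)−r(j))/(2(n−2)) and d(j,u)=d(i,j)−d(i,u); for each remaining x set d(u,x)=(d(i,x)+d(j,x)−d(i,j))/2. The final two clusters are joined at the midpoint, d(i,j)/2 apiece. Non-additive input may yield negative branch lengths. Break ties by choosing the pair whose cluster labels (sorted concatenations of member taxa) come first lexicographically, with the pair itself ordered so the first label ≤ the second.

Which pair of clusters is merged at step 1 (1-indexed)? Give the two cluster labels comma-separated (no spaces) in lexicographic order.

A,E

step 1: merge (A,E) at d=6, Q=-315; branch lengths A→67/8, E→-19/8; new cluster AE
  updated: d(AE,H)=93/2, d(AE,L)=37/2, d(AE,X)=81/2, d(AE,Y)=46
step 2: merge (H,X) at d=32, Q=-171; branch lengths H→70/3, X→26/3; new cluster HX
  updated: d(AE,HX)=55/2, d(HX,L)=2, d(HX,Y)=24
step 3: merge (AE,HX) at d=55/2, Q=-181/2; branch lengths AE→187/8, HX→33/8; new cluster AEHX
  updated: d(AEHX,L)=-7/2, d(AEHX,Y)=85/4
step 4: merge (AEHX,L) at d=-7/2, Q=-127/4; branch lengths AEHX→15/8, L→-43/8; new cluster AEHLX
  updated: d(AEHLX,Y)=155/8
step 5: merge (AEHLX,Y) at d=155/8; branch lengths AEHLX→155/16, Y→155/16; new cluster AEHLXY
final tree: ((((A:67/8,E:-19/8):187/8,(H:70/3,X:26/3):33/8):15/8,L:-43/8):155/16,Y:155/16)
total length: 651/8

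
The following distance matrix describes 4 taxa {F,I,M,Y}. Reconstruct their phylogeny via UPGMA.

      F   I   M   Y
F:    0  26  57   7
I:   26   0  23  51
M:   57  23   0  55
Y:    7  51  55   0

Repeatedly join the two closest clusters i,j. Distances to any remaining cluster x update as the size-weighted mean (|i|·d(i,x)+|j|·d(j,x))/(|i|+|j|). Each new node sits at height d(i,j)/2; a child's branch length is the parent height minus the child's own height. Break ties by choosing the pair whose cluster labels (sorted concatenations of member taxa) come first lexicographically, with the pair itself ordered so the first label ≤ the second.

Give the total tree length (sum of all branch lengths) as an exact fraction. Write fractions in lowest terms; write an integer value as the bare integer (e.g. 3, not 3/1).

249/4

iteration 1: select F,Y (d=7); attach at lengths (7/2, 7/2); label the merged cluster FY
  updated: d(FY,I)=77/2, d(FY,M)=56
iteration 2: select I,M (d=23); attach at lengths (23/2, 23/2); label the merged cluster IM
  updated: d(FY,IM)=189/4
iteration 3: select FY,IM (d=189/4); attach at lengths (161/8, 97/8); label the merged cluster FIMY
final tree: ((F:7/2,Y:7/2):161/8,(I:23/2,M:23/2):97/8)
total length: 249/4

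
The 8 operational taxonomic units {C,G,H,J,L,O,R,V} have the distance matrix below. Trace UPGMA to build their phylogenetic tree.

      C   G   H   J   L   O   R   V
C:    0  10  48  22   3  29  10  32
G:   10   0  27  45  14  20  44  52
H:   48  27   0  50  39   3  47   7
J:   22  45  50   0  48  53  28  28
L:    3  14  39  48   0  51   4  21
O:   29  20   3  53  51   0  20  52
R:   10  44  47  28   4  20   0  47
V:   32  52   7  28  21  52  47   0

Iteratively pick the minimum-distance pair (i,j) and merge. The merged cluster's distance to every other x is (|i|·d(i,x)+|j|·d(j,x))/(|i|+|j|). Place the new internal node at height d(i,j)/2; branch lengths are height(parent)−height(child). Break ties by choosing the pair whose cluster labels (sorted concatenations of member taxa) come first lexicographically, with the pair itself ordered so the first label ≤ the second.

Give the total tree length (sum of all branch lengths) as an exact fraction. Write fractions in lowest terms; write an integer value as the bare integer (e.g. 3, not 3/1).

iteration 1: select C,L (d=3); attach at lengths (3/2, 3/2); label the merged cluster CL
  updated: d(CL,G)=12, d(CL,H)=87/2, d(CL,J)=35, d(CL,O)=40, d(CL,R)=7, d(CL,V)=53/2
iteration 2: select H,O (d=3); attach at lengths (3/2, 3/2); label the merged cluster HO
  updated: d(CL,HO)=167/4, d(G,HO)=47/2, d(HO,J)=103/2, d(HO,R)=67/2, d(HO,V)=59/2
iteration 3: select CL,R (d=7); attach at lengths (2, 7/2); label the merged cluster CLR
  updated: d(CLR,G)=68/3, d(CLR,HO)=39, d(CLR,J)=98/3, d(CLR,V)=100/3
iteration 4: select CLR,G (d=68/3); attach at lengths (47/6, 34/3); label the merged cluster CGLR
  updated: d(CGLR,HO)=281/8, d(CGLR,J)=143/4, d(CGLR,V)=38
iteration 5: select J,V (d=28); attach at lengths (14, 14); label the merged cluster JV
  updated: d(CGLR,JV)=295/8, d(HO,JV)=81/2
iteration 6: select CGLR,HO (d=281/8); attach at lengths (299/48, 257/16); label the merged cluster CGHLOR
  updated: d(CGHLOR,JV)=457/12
iteration 7: select CGHLOR,JV (d=457/12); attach at lengths (71/48, 121/24); label the merged cluster CGHJLORV
final tree: (((((C:3/2,L:3/2):2,R:7/2):47/6,G:34/3):299/48,(H:3/2,O:3/2):257/16):71/48,(J:14,V:14):121/24)
total length: 4199/48

4199/48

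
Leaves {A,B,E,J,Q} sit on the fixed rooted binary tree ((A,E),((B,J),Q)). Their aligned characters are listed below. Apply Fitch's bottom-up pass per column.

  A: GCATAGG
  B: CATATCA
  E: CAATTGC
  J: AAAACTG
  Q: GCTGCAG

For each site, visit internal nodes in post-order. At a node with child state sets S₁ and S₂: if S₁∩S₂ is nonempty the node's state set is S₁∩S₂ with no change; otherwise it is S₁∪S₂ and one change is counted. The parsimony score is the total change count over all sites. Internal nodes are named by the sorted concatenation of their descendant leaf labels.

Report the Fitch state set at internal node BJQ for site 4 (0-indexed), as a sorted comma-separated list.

site 0, node AE: A={G} ∪ E={C} → {C,G} (+1)
site 0, node BJ: B={C} ∪ J={A} → {A,C} (+1)
site 0, node BJQ: BJ={A,C} ∪ Q={G} → {A,C,G} (+1)
site 0, node ABEJQ: AE={C,G} ∩ BJQ={A,C,G} → {C,G} (+0)
site 1, node AE: A={C} ∪ E={A} → {A,C} (+1)
site 1, node BJ: B={A} ∩ J={A} → {A} (+0)
site 1, node BJQ: BJ={A} ∪ Q={C} → {A,C} (+1)
site 1, node ABEJQ: AE={A,C} ∩ BJQ={A,C} → {A,C} (+0)
site 2, node AE: A={A} ∩ E={A} → {A} (+0)
site 2, node BJ: B={T} ∪ J={A} → {A,T} (+1)
site 2, node BJQ: BJ={A,T} ∩ Q={T} → {T} (+0)
site 2, node ABEJQ: AE={A} ∪ BJQ={T} → {A,T} (+1)
site 3, node AE: A={T} ∩ E={T} → {T} (+0)
site 3, node BJ: B={A} ∩ J={A} → {A} (+0)
site 3, node BJQ: BJ={A} ∪ Q={G} → {A,G} (+1)
site 3, node ABEJQ: AE={T} ∪ BJQ={A,G} → {A,G,T} (+1)
site 4, node AE: A={A} ∪ E={T} → {A,T} (+1)
site 4, node BJ: B={T} ∪ J={C} → {C,T} (+1)
site 4, node BJQ: BJ={C,T} ∩ Q={C} → {C} (+0)
site 4, node ABEJQ: AE={A,T} ∪ BJQ={C} → {A,C,T} (+1)
site 5, node AE: A={G} ∩ E={G} → {G} (+0)
site 5, node BJ: B={C} ∪ J={T} → {C,T} (+1)
site 5, node BJQ: BJ={C,T} ∪ Q={A} → {A,C,T} (+1)
site 5, node ABEJQ: AE={G} ∪ BJQ={A,C,T} → {A,C,G,T} (+1)
site 6, node AE: A={G} ∪ E={C} → {C,G} (+1)
site 6, node BJ: B={A} ∪ J={G} → {A,G} (+1)
site 6, node BJQ: BJ={A,G} ∩ Q={G} → {G} (+0)
site 6, node ABEJQ: AE={C,G} ∩ BJQ={G} → {G} (+0)
per-site changes: [3, 2, 2, 2, 3, 3, 2]; total = 17

C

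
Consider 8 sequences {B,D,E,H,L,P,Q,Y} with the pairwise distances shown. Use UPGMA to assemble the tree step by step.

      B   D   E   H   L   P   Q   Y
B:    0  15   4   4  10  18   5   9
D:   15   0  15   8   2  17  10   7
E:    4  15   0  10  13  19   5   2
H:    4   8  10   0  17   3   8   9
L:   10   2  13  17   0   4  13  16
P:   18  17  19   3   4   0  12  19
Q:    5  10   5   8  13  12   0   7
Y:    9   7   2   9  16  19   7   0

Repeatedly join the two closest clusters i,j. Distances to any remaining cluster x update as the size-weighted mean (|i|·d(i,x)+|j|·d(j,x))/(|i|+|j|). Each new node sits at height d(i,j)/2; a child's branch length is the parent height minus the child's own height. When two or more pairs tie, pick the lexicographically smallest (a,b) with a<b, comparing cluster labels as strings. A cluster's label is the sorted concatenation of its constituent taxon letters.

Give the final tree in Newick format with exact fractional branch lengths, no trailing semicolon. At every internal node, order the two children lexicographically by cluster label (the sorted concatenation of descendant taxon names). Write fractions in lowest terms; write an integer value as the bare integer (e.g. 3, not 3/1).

1. join D+L (d=2) ⇒ DL; edges |D|=1, |L|=1
  updated: d(B,DL)=25/2, d(DL,E)=14, d(DL,H)=25/2, d(DL,P)=21/2, d(DL,Q)=23/2, d(DL,Y)=23/2
2. join E+Y (d=2) ⇒ EY; edges |E|=1, |Y|=1
  updated: d(B,EY)=13/2, d(DL,EY)=51/4, d(EY,H)=19/2, d(EY,P)=19, d(EY,Q)=6
3. join H+P (d=3) ⇒ HP; edges |H|=3/2, |P|=3/2
  updated: d(B,HP)=11, d(DL,HP)=23/2, d(EY,HP)=57/4, d(HP,Q)=10
4. join B+Q (d=5) ⇒ BQ; edges |B|=5/2, |Q|=5/2
  updated: d(BQ,DL)=12, d(BQ,EY)=25/4, d(BQ,HP)=21/2
5. join BQ+EY (d=25/4) ⇒ BEQY; edges |BQ|=5/8, |EY|=17/8
  updated: d(BEQY,DL)=99/8, d(BEQY,HP)=99/8
6. join DL+HP (d=23/2) ⇒ DHLP; edges |DL|=19/4, |HP|=17/4
  updated: d(BEQY,DHLP)=99/8
7. join BEQY+DHLP (d=99/8) ⇒ BDEHLPQY; edges |BEQY|=49/16, |DHLP|=7/16
final tree: (((B:5/2,Q:5/2):5/8,(E:1,Y:1):17/8):49/16,((D:1,L:1):19/4,(H:3/2,P:3/2):17/4):7/16)
total length: 109/4

(((B:5/2,Q:5/2):5/8,(E:1,Y:1):17/8):49/16,((D:1,L:1):19/4,(H:3/2,P:3/2):17/4):7/16)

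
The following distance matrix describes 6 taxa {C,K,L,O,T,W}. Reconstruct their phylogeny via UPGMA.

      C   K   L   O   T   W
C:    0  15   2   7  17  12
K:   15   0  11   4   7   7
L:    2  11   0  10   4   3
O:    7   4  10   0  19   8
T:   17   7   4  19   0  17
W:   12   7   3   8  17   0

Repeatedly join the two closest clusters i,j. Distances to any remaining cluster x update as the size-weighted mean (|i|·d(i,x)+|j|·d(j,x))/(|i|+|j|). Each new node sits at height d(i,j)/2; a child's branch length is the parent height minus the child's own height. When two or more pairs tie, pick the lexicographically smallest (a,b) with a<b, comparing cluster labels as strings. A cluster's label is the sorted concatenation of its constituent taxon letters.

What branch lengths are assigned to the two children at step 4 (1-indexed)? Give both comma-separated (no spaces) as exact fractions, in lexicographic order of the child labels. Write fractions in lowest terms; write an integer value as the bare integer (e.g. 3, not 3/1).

13/12,17/6

1. join C+L (d=2) ⇒ CL; edges |C|=1, |L|=1
  updated: d(CL,K)=13, d(CL,O)=17/2, d(CL,T)=21/2, d(CL,W)=15/2
2. join K+O (d=4) ⇒ KO; edges |K|=2, |O|=2
  updated: d(CL,KO)=43/4, d(KO,T)=13, d(KO,W)=15/2
3. join CL+W (d=15/2) ⇒ CLW; edges |CL|=11/4, |W|=15/4
  updated: d(CLW,KO)=29/3, d(CLW,T)=38/3
4. join CLW+KO (d=29/3) ⇒ CKLOW; edges |CLW|=13/12, |KO|=17/6
  updated: d(CKLOW,T)=64/5
5. join CKLOW+T (d=64/5) ⇒ CKLOTW; edges |CKLOW|=47/30, |T|=32/5
final tree: ((((C:1,L:1):11/4,W:15/4):13/12,(K:2,O:2):17/6):47/30,T:32/5)
total length: 1463/60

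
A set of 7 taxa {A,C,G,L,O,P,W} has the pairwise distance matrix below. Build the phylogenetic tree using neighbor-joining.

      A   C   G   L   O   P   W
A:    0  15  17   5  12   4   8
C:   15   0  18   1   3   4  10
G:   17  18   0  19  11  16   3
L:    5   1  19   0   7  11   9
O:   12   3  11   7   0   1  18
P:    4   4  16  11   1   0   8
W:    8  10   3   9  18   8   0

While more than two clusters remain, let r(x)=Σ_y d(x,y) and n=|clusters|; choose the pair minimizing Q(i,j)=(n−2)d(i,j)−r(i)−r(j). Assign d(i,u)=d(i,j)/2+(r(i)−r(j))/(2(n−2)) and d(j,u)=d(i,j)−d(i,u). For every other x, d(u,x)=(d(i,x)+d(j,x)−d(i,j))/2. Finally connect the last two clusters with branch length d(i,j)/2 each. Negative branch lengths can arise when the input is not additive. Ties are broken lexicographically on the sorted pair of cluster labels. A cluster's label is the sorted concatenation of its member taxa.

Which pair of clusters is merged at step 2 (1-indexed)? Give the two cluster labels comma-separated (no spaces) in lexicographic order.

C,L

step 1: merge (G,W) at d=3, Q=-125; branch lengths G→43/10, W→-13/10; new cluster GW
  updated: d(A,GW)=11, d(C,GW)=25/2, d(GW,L)=25/2, d(GW,O)=13, d(GW,P)=21/2
step 2: merge (C,L) at d=1, Q=-68; branch lengths C→3/8, L→5/8; new cluster CL
  updated: d(A,CL)=19/2, d(CL,GW)=12, d(CL,O)=9/2, d(CL,P)=7
step 3: merge (A,GW) at d=11, Q=-50; branch lengths A→23/6, GW→43/6; new cluster AGW
  updated: d(AGW,CL)=21/4, d(AGW,O)=7, d(AGW,P)=7/4
step 4: merge (AGW,CL) at d=21/4, Q=-81/4; branch lengths AGW→31/16, CL→53/16; new cluster ACGLW
  updated: d(ACGLW,O)=25/8, d(ACGLW,P)=7/4
step 5: merge (ACGLW,O) at d=25/8, Q=-47/8; branch lengths ACGLW→31/16, O→19/16; new cluster ACGLOW
  updated: d(ACGLOW,P)=-3/16
step 6: merge (ACGLOW,P) at d=-3/16; branch lengths ACGLOW→-3/32, P→-3/32; new cluster ACGLOPW
final tree: ((((A:23/6,(G:43/10,W:-13/10):43/6):31/16,(C:3/8,L:5/8):53/16):31/16,O:19/16):-3/32,P:-3/32)
total length: 371/16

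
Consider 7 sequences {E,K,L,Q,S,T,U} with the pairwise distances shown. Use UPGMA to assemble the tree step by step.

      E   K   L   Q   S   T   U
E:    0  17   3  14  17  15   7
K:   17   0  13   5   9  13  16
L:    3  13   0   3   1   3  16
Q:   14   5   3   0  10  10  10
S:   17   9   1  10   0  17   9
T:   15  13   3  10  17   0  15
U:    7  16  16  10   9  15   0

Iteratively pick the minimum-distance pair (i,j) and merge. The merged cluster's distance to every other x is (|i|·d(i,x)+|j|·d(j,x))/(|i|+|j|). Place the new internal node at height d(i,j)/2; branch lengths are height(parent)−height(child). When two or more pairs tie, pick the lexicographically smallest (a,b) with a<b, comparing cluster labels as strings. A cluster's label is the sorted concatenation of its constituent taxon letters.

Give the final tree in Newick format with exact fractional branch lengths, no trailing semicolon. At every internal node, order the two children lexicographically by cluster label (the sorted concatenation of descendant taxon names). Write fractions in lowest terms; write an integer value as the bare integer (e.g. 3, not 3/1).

((E:7/2,U:7/2):31/10,(((K:5/2,Q:5/2):15/8,(L:1/2,S:1/2):31/8):1,T:43/8):49/40)

iteration 1: select L,S (d=1); attach at lengths (1/2, 1/2); label the merged cluster LS
  updated: d(E,LS)=10, d(K,LS)=11, d(LS,Q)=13/2, d(LS,T)=10, d(LS,U)=25/2
iteration 2: select K,Q (d=5); attach at lengths (5/2, 5/2); label the merged cluster KQ
  updated: d(E,KQ)=31/2, d(KQ,LS)=35/4, d(KQ,T)=23/2, d(KQ,U)=13
iteration 3: select E,U (d=7); attach at lengths (7/2, 7/2); label the merged cluster EU
  updated: d(EU,KQ)=57/4, d(EU,LS)=45/4, d(EU,T)=15
iteration 4: select KQ,LS (d=35/4); attach at lengths (15/8, 31/8); label the merged cluster KLQS
  updated: d(EU,KLQS)=51/4, d(KLQS,T)=43/4
iteration 5: select KLQS,T (d=43/4); attach at lengths (1, 43/8); label the merged cluster KLQST
  updated: d(EU,KLQST)=66/5
iteration 6: select EU,KLQST (d=66/5); attach at lengths (31/10, 49/40); label the merged cluster EKLQSTU
final tree: ((E:7/2,U:7/2):31/10,(((K:5/2,Q:5/2):15/8,(L:1/2,S:1/2):31/8):1,T:43/8):49/40)
total length: 589/20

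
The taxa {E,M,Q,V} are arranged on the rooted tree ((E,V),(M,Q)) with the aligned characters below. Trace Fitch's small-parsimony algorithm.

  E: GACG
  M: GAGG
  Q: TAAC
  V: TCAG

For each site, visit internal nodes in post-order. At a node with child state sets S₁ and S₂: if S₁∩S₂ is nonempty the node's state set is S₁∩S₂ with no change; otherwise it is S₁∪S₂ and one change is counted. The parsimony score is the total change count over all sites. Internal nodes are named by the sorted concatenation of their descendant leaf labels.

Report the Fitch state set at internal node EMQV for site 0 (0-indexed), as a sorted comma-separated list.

site 0, node EV: E={G} ∪ V={T} → {G,T} (+1)
site 0, node MQ: M={G} ∪ Q={T} → {G,T} (+1)
site 0, node EMQV: EV={G,T} ∩ MQ={G,T} → {G,T} (+0)
site 1, node EV: E={A} ∪ V={C} → {A,C} (+1)
site 1, node MQ: M={A} ∩ Q={A} → {A} (+0)
site 1, node EMQV: EV={A,C} ∩ MQ={A} → {A} (+0)
site 2, node EV: E={C} ∪ V={A} → {A,C} (+1)
site 2, node MQ: M={G} ∪ Q={A} → {A,G} (+1)
site 2, node EMQV: EV={A,C} ∩ MQ={A,G} → {A} (+0)
site 3, node EV: E={G} ∩ V={G} → {G} (+0)
site 3, node MQ: M={G} ∪ Q={C} → {C,G} (+1)
site 3, node EMQV: EV={G} ∩ MQ={C,G} → {G} (+0)
per-site changes: [2, 1, 2, 1]; total = 6

G,T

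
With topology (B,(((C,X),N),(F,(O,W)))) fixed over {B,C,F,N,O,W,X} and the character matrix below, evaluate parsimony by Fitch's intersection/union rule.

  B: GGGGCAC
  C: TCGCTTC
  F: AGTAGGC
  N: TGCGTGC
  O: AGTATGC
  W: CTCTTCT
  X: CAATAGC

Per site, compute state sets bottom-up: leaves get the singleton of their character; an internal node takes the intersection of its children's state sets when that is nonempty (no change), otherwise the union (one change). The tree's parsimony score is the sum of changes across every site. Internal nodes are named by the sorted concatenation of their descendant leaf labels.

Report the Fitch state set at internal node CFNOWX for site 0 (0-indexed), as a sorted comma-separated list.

A,T

CX@0: {T} ∪ {C} = {C,T} (union, +1)
CNX@0: {C,T} ∩ {T} = {T} (intersection, +0)
OW@0: {A} ∪ {C} = {A,C} (union, +1)
FOW@0: {A} ∩ {A,C} = {A} (intersection, +0)
CFNOWX@0: {T} ∪ {A} = {A,T} (union, +1)
BCFNOWX@0: {G} ∪ {A,T} = {A,G,T} (union, +1)
CX@1: {C} ∪ {A} = {A,C} (union, +1)
CNX@1: {A,C} ∪ {G} = {A,C,G} (union, +1)
OW@1: {G} ∪ {T} = {G,T} (union, +1)
FOW@1: {G} ∩ {G,T} = {G} (intersection, +0)
CFNOWX@1: {A,C,G} ∩ {G} = {G} (intersection, +0)
BCFNOWX@1: {G} ∩ {G} = {G} (intersection, +0)
CX@2: {G} ∪ {A} = {A,G} (union, +1)
CNX@2: {A,G} ∪ {C} = {A,C,G} (union, +1)
OW@2: {T} ∪ {C} = {C,T} (union, +1)
FOW@2: {T} ∩ {C,T} = {T} (intersection, +0)
CFNOWX@2: {A,C,G} ∪ {T} = {A,C,G,T} (union, +1)
BCFNOWX@2: {G} ∩ {A,C,G,T} = {G} (intersection, +0)
CX@3: {C} ∪ {T} = {C,T} (union, +1)
CNX@3: {C,T} ∪ {G} = {C,G,T} (union, +1)
OW@3: {A} ∪ {T} = {A,T} (union, +1)
FOW@3: {A} ∩ {A,T} = {A} (intersection, +0)
CFNOWX@3: {C,G,T} ∪ {A} = {A,C,G,T} (union, +1)
BCFNOWX@3: {G} ∩ {A,C,G,T} = {G} (intersection, +0)
CX@4: {T} ∪ {A} = {A,T} (union, +1)
CNX@4: {A,T} ∩ {T} = {T} (intersection, +0)
OW@4: {T} ∩ {T} = {T} (intersection, +0)
FOW@4: {G} ∪ {T} = {G,T} (union, +1)
CFNOWX@4: {T} ∩ {G,T} = {T} (intersection, +0)
BCFNOWX@4: {C} ∪ {T} = {C,T} (union, +1)
CX@5: {T} ∪ {G} = {G,T} (union, +1)
CNX@5: {G,T} ∩ {G} = {G} (intersection, +0)
OW@5: {G} ∪ {C} = {C,G} (union, +1)
FOW@5: {G} ∩ {C,G} = {G} (intersection, +0)
CFNOWX@5: {G} ∩ {G} = {G} (intersection, +0)
BCFNOWX@5: {A} ∪ {G} = {A,G} (union, +1)
CX@6: {C} ∩ {C} = {C} (intersection, +0)
CNX@6: {C} ∩ {C} = {C} (intersection, +0)
OW@6: {C} ∪ {T} = {C,T} (union, +1)
FOW@6: {C} ∩ {C,T} = {C} (intersection, +0)
CFNOWX@6: {C} ∩ {C} = {C} (intersection, +0)
BCFNOWX@6: {C} ∩ {C} = {C} (intersection, +0)
per-site changes: [4, 3, 4, 4, 3, 3, 1]; total = 22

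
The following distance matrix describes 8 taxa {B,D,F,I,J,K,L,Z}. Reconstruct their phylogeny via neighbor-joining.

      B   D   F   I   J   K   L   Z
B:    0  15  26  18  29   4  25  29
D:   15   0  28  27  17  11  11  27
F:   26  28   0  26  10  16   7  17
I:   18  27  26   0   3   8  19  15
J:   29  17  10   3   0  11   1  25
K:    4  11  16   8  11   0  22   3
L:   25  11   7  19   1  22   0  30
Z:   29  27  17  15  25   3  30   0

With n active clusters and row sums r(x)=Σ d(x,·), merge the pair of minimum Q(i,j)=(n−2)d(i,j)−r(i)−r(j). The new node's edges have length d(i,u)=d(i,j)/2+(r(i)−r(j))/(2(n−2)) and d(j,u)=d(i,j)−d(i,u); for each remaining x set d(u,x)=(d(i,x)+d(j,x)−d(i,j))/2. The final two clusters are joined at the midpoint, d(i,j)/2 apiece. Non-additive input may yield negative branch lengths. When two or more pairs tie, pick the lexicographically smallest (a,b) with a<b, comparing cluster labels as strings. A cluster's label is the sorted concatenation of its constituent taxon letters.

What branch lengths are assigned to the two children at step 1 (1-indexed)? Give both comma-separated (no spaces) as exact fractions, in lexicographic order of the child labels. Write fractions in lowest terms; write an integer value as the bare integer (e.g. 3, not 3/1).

1. join J+L (d=1, Q=-205) ⇒ JL; edges |J|=-13/12, |L|=25/12
  updated: d(B,JL)=53/2, d(D,JL)=27/2, d(F,JL)=8, d(I,JL)=21/2, d(JL,K)=16, d(JL,Z)=27
2. join F+JL (d=8, Q=-365/2) ⇒ FJL; edges |F|=119/20, |JL|=41/20
  updated: d(B,FJL)=89/4, d(D,FJL)=67/4, d(FJL,I)=57/4, d(FJL,K)=12, d(FJL,Z)=18
3. join B+D (d=15, Q=-125) ⇒ BD; edges |B|=103/16, |D|=137/16
  updated: d(BD,FJL)=12, d(BD,I)=15, d(BD,K)=0, d(BD,Z)=41/2
4. join BD+K (d=0, Q=-141/2) ⇒ BDK; edges |BD|=49/12, |K|=-49/12
  updated: d(BDK,FJL)=12, d(BDK,I)=23/2, d(BDK,Z)=47/4
5. join BDK+Z (d=47/4, Q=-113/2) ⇒ BDKZ; edges |BDK|=7/2, |Z|=33/4
  updated: d(BDKZ,FJL)=73/8, d(BDKZ,I)=59/8
6. join BDKZ+FJL (d=73/8, Q=-123/4) ⇒ BDFJKLZ; edges |BDKZ|=9/8, |FJL|=8
  updated: d(BDFJKLZ,I)=25/4
7. join BDFJKLZ+I (d=25/4) ⇒ BDFIJKLZ; edges |BDFJKLZ|=25/8, |I|=25/8
final tree: (((((B:103/16,D:137/16):49/12,K:-49/12):7/2,Z:33/4):9/8,(F:119/20,(J:-13/12,L:25/12):41/20):8):25/8,I:25/8)
total length: 409/8

-13/12,25/12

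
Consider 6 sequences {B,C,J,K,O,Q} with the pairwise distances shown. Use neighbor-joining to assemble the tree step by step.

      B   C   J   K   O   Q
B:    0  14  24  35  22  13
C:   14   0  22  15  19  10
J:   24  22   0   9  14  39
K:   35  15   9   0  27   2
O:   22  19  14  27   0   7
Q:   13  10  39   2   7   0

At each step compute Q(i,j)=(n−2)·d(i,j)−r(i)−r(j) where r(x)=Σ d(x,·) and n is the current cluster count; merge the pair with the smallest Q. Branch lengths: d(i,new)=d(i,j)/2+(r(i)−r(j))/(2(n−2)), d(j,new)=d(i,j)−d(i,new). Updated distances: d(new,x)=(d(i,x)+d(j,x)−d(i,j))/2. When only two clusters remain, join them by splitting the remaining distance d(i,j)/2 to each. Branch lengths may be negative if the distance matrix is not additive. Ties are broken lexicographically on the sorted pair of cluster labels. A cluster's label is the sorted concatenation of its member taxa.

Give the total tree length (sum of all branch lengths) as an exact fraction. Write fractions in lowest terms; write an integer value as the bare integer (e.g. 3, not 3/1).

181/4

iteration 1: select J,K (d=9, Q=-160); attach at lengths (7, 2); label the merged cluster JK
  updated: d(B,JK)=25, d(C,JK)=14, d(JK,O)=16, d(JK,Q)=16
iteration 2: select B,C (d=14, Q=-89); attach at lengths (59/6, 25/6); label the merged cluster BC
  updated: d(BC,JK)=25/2, d(BC,O)=27/2, d(BC,Q)=9/2
iteration 3: select BC,JK (d=25/2, Q=-50); attach at lengths (11/4, 39/4); label the merged cluster BCJK
  updated: d(BCJK,O)=17/2, d(BCJK,Q)=4
iteration 4: select BCJK,O (d=17/2, Q=-39/2); attach at lengths (11/4, 23/4); label the merged cluster BCJKO
  updated: d(BCJKO,Q)=5/4
iteration 5: select BCJKO,Q (d=5/4); attach at lengths (5/8, 5/8); label the merged cluster BCJKOQ
final tree: ((((B:59/6,C:25/6):11/4,(J:7,K:2):39/4):11/4,O:23/4):5/8,Q:5/8)
total length: 181/4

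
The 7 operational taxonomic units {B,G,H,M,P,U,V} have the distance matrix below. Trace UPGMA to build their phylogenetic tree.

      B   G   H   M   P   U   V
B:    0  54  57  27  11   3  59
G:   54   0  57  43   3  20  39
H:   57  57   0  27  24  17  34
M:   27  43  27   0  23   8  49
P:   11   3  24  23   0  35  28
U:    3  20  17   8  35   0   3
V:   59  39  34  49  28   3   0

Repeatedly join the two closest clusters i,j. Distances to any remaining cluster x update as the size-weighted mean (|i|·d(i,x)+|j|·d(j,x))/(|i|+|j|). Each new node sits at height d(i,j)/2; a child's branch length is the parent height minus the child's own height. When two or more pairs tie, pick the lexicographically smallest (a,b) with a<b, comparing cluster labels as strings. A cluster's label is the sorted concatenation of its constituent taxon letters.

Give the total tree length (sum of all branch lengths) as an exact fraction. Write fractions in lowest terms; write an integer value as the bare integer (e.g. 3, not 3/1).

iteration 1: select B,U (d=3); attach at lengths (3/2, 3/2); label the merged cluster BU
  updated: d(BU,G)=37, d(BU,H)=37, d(BU,M)=35/2, d(BU,P)=23, d(BU,V)=31
iteration 2: select G,P (d=3); attach at lengths (3/2, 3/2); label the merged cluster GP
  updated: d(BU,GP)=30, d(GP,H)=81/2, d(GP,M)=33, d(GP,V)=67/2
iteration 3: select BU,M (d=35/2); attach at lengths (29/4, 35/4); label the merged cluster BMU
  updated: d(BMU,GP)=31, d(BMU,H)=101/3, d(BMU,V)=37
iteration 4: select BMU,GP (d=31); attach at lengths (27/4, 14); label the merged cluster BGMPU
  updated: d(BGMPU,H)=182/5, d(BGMPU,V)=178/5
iteration 5: select H,V (d=34); attach at lengths (17, 17); label the merged cluster HV
  updated: d(BGMPU,HV)=36
iteration 6: select BGMPU,HV (d=36); attach at lengths (5/2, 1); label the merged cluster BGHMPUV
final tree: ((((B:3/2,U:3/2):29/4,M:35/4):27/4,(G:3/2,P:3/2):14):5/2,(H:17,V:17):1)
total length: 321/4

321/4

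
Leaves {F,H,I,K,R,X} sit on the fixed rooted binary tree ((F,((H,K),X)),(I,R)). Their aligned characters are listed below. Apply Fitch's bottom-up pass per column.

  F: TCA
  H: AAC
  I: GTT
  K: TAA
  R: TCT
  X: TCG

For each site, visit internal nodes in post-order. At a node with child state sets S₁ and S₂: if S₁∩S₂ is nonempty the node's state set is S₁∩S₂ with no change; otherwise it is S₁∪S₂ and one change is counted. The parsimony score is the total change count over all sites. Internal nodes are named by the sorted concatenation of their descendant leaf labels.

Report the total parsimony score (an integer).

HK@0: {A} ∪ {T} = {A,T} (union, +1)
HKX@0: {A,T} ∩ {T} = {T} (intersection, +0)
FHKX@0: {T} ∩ {T} = {T} (intersection, +0)
IR@0: {G} ∪ {T} = {G,T} (union, +1)
FHIKRX@0: {T} ∩ {G,T} = {T} (intersection, +0)
HK@1: {A} ∩ {A} = {A} (intersection, +0)
HKX@1: {A} ∪ {C} = {A,C} (union, +1)
FHKX@1: {C} ∩ {A,C} = {C} (intersection, +0)
IR@1: {T} ∪ {C} = {C,T} (union, +1)
FHIKRX@1: {C} ∩ {C,T} = {C} (intersection, +0)
HK@2: {C} ∪ {A} = {A,C} (union, +1)
HKX@2: {A,C} ∪ {G} = {A,C,G} (union, +1)
FHKX@2: {A} ∩ {A,C,G} = {A} (intersection, +0)
IR@2: {T} ∩ {T} = {T} (intersection, +0)
FHIKRX@2: {A} ∪ {T} = {A,T} (union, +1)
per-site changes: [2, 2, 3]; total = 7

7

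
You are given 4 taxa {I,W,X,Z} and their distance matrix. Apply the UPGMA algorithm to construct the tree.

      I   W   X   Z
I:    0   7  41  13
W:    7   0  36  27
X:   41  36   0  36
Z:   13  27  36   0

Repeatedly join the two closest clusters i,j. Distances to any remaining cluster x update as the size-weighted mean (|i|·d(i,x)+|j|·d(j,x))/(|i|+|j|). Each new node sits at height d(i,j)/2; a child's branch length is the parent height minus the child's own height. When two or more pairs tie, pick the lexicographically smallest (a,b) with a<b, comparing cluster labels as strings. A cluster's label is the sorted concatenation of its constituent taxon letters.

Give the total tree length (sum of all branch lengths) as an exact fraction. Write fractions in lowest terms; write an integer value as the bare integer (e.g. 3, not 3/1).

step 1: merge (I,W) at d=7; branch lengths I→7/2, W→7/2; new cluster IW
  updated: d(IW,X)=77/2, d(IW,Z)=20
step 2: merge (IW,Z) at d=20; branch lengths IW→13/2, Z→10; new cluster IWZ
  updated: d(IWZ,X)=113/3
step 3: merge (IWZ,X) at d=113/3; branch lengths IWZ→53/6, X→113/6; new cluster IWXZ
final tree: (((I:7/2,W:7/2):13/2,Z:10):53/6,X:113/6)
total length: 307/6

307/6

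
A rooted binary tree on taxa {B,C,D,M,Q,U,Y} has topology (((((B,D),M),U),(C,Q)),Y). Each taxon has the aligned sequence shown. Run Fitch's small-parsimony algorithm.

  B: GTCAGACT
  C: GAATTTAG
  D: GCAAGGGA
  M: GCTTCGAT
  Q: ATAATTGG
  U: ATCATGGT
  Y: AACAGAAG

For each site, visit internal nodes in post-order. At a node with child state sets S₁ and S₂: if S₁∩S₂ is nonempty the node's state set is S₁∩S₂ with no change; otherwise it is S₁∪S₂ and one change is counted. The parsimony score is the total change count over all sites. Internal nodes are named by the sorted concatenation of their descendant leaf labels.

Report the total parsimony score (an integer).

BD@0: {G} ∩ {G} = {G} (intersection, +0)
BDM@0: {G} ∩ {G} = {G} (intersection, +0)
BDMU@0: {G} ∪ {A} = {A,G} (union, +1)
CQ@0: {G} ∪ {A} = {A,G} (union, +1)
BCDMQU@0: {A,G} ∩ {A,G} = {A,G} (intersection, +0)
BCDMQUY@0: {A,G} ∩ {A} = {A} (intersection, +0)
BD@1: {T} ∪ {C} = {C,T} (union, +1)
BDM@1: {C,T} ∩ {C} = {C} (intersection, +0)
BDMU@1: {C} ∪ {T} = {C,T} (union, +1)
CQ@1: {A} ∪ {T} = {A,T} (union, +1)
BCDMQU@1: {C,T} ∩ {A,T} = {T} (intersection, +0)
BCDMQUY@1: {T} ∪ {A} = {A,T} (union, +1)
BD@2: {C} ∪ {A} = {A,C} (union, +1)
BDM@2: {A,C} ∪ {T} = {A,C,T} (union, +1)
BDMU@2: {A,C,T} ∩ {C} = {C} (intersection, +0)
CQ@2: {A} ∩ {A} = {A} (intersection, +0)
BCDMQU@2: {C} ∪ {A} = {A,C} (union, +1)
BCDMQUY@2: {A,C} ∩ {C} = {C} (intersection, +0)
BD@3: {A} ∩ {A} = {A} (intersection, +0)
BDM@3: {A} ∪ {T} = {A,T} (union, +1)
BDMU@3: {A,T} ∩ {A} = {A} (intersection, +0)
CQ@3: {T} ∪ {A} = {A,T} (union, +1)
BCDMQU@3: {A} ∩ {A,T} = {A} (intersection, +0)
BCDMQUY@3: {A} ∩ {A} = {A} (intersection, +0)
BD@4: {G} ∩ {G} = {G} (intersection, +0)
BDM@4: {G} ∪ {C} = {C,G} (union, +1)
BDMU@4: {C,G} ∪ {T} = {C,G,T} (union, +1)
CQ@4: {T} ∩ {T} = {T} (intersection, +0)
BCDMQU@4: {C,G,T} ∩ {T} = {T} (intersection, +0)
BCDMQUY@4: {T} ∪ {G} = {G,T} (union, +1)
BD@5: {A} ∪ {G} = {A,G} (union, +1)
BDM@5: {A,G} ∩ {G} = {G} (intersection, +0)
BDMU@5: {G} ∩ {G} = {G} (intersection, +0)
CQ@5: {T} ∩ {T} = {T} (intersection, +0)
BCDMQU@5: {G} ∪ {T} = {G,T} (union, +1)
BCDMQUY@5: {G,T} ∪ {A} = {A,G,T} (union, +1)
BD@6: {C} ∪ {G} = {C,G} (union, +1)
BDM@6: {C,G} ∪ {A} = {A,C,G} (union, +1)
BDMU@6: {A,C,G} ∩ {G} = {G} (intersection, +0)
CQ@6: {A} ∪ {G} = {A,G} (union, +1)
BCDMQU@6: {G} ∩ {A,G} = {G} (intersection, +0)
BCDMQUY@6: {G} ∪ {A} = {A,G} (union, +1)
BD@7: {T} ∪ {A} = {A,T} (union, +1)
BDM@7: {A,T} ∩ {T} = {T} (intersection, +0)
BDMU@7: {T} ∩ {T} = {T} (intersection, +0)
CQ@7: {G} ∩ {G} = {G} (intersection, +0)
BCDMQU@7: {T} ∪ {G} = {G,T} (union, +1)
BCDMQUY@7: {G,T} ∩ {G} = {G} (intersection, +0)
per-site changes: [2, 4, 3, 2, 3, 3, 4, 2]; total = 23

23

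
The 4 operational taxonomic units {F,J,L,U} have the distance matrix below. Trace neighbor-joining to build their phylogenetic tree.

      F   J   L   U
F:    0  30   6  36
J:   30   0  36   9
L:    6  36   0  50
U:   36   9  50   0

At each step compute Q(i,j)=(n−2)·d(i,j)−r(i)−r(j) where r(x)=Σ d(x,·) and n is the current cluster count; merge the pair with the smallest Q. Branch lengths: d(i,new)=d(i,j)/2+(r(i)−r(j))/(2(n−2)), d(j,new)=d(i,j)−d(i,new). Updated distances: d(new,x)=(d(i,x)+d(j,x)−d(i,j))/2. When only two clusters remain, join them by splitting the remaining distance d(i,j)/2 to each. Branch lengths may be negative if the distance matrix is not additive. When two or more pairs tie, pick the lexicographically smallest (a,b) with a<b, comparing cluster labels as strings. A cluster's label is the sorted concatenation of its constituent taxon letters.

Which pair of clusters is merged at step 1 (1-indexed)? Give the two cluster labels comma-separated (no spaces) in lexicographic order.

F,L

iteration 1: select F,L (d=6, Q=-152); attach at lengths (-2, 8); label the merged cluster FL
  updated: d(FL,J)=30, d(FL,U)=40
iteration 2: select FL,J (d=30, Q=-79); attach at lengths (61/2, -1/2); label the merged cluster FJL
  updated: d(FJL,U)=19/2
iteration 3: select FJL,U (d=19/2); attach at lengths (19/4, 19/4); label the merged cluster FJLU
final tree: (((F:-2,L:8):61/2,J:-1/2):19/4,U:19/4)
total length: 91/2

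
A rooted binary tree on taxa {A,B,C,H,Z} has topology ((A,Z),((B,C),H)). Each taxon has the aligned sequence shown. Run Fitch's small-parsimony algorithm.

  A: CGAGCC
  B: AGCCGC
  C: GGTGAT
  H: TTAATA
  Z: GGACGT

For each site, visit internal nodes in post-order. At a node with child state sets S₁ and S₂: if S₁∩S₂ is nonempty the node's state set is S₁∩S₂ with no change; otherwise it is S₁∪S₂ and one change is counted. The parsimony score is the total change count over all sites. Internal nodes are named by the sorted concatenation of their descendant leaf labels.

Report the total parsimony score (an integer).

15

[col 0] AZ: children A:{C}, Z:{G} ∪→ {C,G}; cost 1
[col 0] BC: children B:{A}, C:{G} ∪→ {A,G}; cost 1
[col 0] BCH: children BC:{A,G}, H:{T} ∪→ {A,G,T}; cost 1
[col 0] ABCHZ: children AZ:{C,G}, BCH:{A,G,T} ∩→ {G}; cost 0
[col 1] AZ: children A:{G}, Z:{G} ∩→ {G}; cost 0
[col 1] BC: children B:{G}, C:{G} ∩→ {G}; cost 0
[col 1] BCH: children BC:{G}, H:{T} ∪→ {G,T}; cost 1
[col 1] ABCHZ: children AZ:{G}, BCH:{G,T} ∩→ {G}; cost 0
[col 2] AZ: children A:{A}, Z:{A} ∩→ {A}; cost 0
[col 2] BC: children B:{C}, C:{T} ∪→ {C,T}; cost 1
[col 2] BCH: children BC:{C,T}, H:{A} ∪→ {A,C,T}; cost 1
[col 2] ABCHZ: children AZ:{A}, BCH:{A,C,T} ∩→ {A}; cost 0
[col 3] AZ: children A:{G}, Z:{C} ∪→ {C,G}; cost 1
[col 3] BC: children B:{C}, C:{G} ∪→ {C,G}; cost 1
[col 3] BCH: children BC:{C,G}, H:{A} ∪→ {A,C,G}; cost 1
[col 3] ABCHZ: children AZ:{C,G}, BCH:{A,C,G} ∩→ {C,G}; cost 0
[col 4] AZ: children A:{C}, Z:{G} ∪→ {C,G}; cost 1
[col 4] BC: children B:{G}, C:{A} ∪→ {A,G}; cost 1
[col 4] BCH: children BC:{A,G}, H:{T} ∪→ {A,G,T}; cost 1
[col 4] ABCHZ: children AZ:{C,G}, BCH:{A,G,T} ∩→ {G}; cost 0
[col 5] AZ: children A:{C}, Z:{T} ∪→ {C,T}; cost 1
[col 5] BC: children B:{C}, C:{T} ∪→ {C,T}; cost 1
[col 5] BCH: children BC:{C,T}, H:{A} ∪→ {A,C,T}; cost 1
[col 5] ABCHZ: children AZ:{C,T}, BCH:{A,C,T} ∩→ {C,T}; cost 0
per-site changes: [3, 1, 2, 3, 3, 3]; total = 15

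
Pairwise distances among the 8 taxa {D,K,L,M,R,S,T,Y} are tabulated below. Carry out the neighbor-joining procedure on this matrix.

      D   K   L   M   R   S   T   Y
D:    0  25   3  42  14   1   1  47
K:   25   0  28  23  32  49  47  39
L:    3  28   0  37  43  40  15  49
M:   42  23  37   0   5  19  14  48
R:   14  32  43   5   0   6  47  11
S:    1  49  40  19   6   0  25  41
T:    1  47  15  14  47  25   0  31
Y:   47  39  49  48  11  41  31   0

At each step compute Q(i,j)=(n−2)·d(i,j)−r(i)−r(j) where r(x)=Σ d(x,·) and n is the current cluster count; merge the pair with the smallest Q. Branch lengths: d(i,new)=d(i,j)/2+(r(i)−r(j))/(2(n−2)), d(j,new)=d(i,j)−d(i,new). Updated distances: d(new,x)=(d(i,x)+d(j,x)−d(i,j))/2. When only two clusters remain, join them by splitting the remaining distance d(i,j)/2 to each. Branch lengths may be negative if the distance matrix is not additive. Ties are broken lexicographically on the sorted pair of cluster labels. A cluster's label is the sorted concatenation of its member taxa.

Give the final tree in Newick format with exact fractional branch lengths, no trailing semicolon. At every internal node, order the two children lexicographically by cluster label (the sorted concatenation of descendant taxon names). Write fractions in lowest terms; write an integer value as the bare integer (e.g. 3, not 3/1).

((((((D:-103/20,L:163/20):79/32,T:129/32):439/48,S:461/48):163/32,(R:-7/2,Y:29/2):291/32):157/32,K:75/4):17/8,M:17/8)

iteration 1: select R,Y (d=11, Q=-358); attach at lengths (-7/2, 29/2); label the merged cluster RY
  updated: d(D,RY)=25, d(K,RY)=30, d(L,RY)=81/2, d(M,RY)=21, d(RY,S)=18, d(RY,T)=67/2
iteration 2: select D,L (d=3, Q=-491/2); attach at lengths (-103/20, 163/20); label the merged cluster DL
  updated: d(DL,K)=25, d(DL,M)=38, d(DL,RY)=125/4, d(DL,S)=19, d(DL,T)=13/2
iteration 3: select DL,T (d=13/2, Q=-879/4); attach at lengths (79/32, 129/32); label the merged cluster DLT
  updated: d(DLT,K)=131/4, d(DLT,M)=91/4, d(DLT,RY)=233/8, d(DLT,S)=75/4
iteration 4: select DLT,S (d=75/4, Q=-1215/8); attach at lengths (439/48, 461/48); label the merged cluster DLST
  updated: d(DLST,K)=63/2, d(DLST,M)=23/2, d(DLST,RY)=227/16
iteration 5: select DLST,RY (d=227/16, Q=-94); attach at lengths (163/32, 291/32); label the merged cluster DLRSTY
  updated: d(DLRSTY,K)=757/32, d(DLRSTY,M)=293/32
iteration 6: select DLRSTY,K (d=757/32, Q=-893/16); attach at lengths (157/32, 75/4); label the merged cluster DKLRSTY
  updated: d(DKLRSTY,M)=17/4
iteration 7: select DKLRSTY,M (d=17/4); attach at lengths (17/8, 17/8); label the merged cluster DKLMRSTY
final tree: ((((((D:-103/20,L:163/20):79/32,T:129/32):439/48,S:461/48):163/32,(R:-7/2,Y:29/2):291/32):157/32,K:75/4):17/8,M:17/8)
total length: 2603/32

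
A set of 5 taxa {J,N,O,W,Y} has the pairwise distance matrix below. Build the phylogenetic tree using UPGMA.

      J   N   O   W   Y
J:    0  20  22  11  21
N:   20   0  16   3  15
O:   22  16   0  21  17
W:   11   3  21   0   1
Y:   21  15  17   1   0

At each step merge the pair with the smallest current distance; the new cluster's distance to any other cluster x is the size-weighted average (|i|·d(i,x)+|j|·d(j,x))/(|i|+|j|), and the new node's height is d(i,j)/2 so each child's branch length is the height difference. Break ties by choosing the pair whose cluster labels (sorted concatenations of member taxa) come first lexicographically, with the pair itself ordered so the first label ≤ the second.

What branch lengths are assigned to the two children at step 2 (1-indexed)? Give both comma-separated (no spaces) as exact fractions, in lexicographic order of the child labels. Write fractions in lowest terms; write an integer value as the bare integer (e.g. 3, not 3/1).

iteration 1: select W,Y (d=1); attach at lengths (1/2, 1/2); label the merged cluster WY
  updated: d(J,WY)=16, d(N,WY)=9, d(O,WY)=19
iteration 2: select N,WY (d=9); attach at lengths (9/2, 4); label the merged cluster NWY
  updated: d(J,NWY)=52/3, d(NWY,O)=18
iteration 3: select J,NWY (d=52/3); attach at lengths (26/3, 25/6); label the merged cluster JNWY
  updated: d(JNWY,O)=19
iteration 4: select JNWY,O (d=19); attach at lengths (5/6, 19/2); label the merged cluster JNOWY
final tree: ((J:26/3,(N:9/2,(W:1/2,Y:1/2):4):25/6):5/6,O:19/2)
total length: 98/3

9/2,4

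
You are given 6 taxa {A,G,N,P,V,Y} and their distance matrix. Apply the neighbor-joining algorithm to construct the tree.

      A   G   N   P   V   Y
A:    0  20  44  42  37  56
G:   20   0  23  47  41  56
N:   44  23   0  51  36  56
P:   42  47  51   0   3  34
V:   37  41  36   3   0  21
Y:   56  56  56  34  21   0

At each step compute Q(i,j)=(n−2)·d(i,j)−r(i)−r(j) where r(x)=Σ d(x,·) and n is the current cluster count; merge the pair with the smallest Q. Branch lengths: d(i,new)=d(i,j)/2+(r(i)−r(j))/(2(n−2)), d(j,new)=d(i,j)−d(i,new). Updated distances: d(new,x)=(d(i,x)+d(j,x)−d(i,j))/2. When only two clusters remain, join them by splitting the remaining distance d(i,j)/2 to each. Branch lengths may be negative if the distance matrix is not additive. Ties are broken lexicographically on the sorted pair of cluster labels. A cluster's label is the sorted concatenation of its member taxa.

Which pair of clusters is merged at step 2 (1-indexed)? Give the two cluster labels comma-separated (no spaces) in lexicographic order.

step 1: merge (A,G) at d=20, Q=-306; branch lengths A→23/2, G→17/2; new cluster AG
  updated: d(AG,N)=47/2, d(AG,P)=69/2, d(AG,V)=29, d(AG,Y)=46
step 2: merge (AG,N) at d=47/2, Q=-229; branch lengths AG→37/6, N→52/3; new cluster AGN
  updated: d(AGN,P)=31, d(AGN,V)=83/4, d(AGN,Y)=157/4
step 3: merge (AGN,Y) at d=157/4, Q=-427/4; branch lengths AGN→301/16, Y→327/16; new cluster AGNY
  updated: d(AGNY,P)=103/8, d(AGNY,V)=5/4
step 4: merge (AGNY,P) at d=103/8, Q=-137/8; branch lengths AGNY→89/16, P→117/16; new cluster AGNPY
  updated: d(AGNPY,V)=-69/16
step 5: merge (AGNPY,V) at d=-69/16; branch lengths AGNPY→-69/32, V→-69/32; new cluster AGNPVY
final tree: (((((A:23/2,G:17/2):37/6,N:52/3):301/16,Y:327/16):89/16,P:117/16):-69/32,V:-69/32)
total length: 1461/16

AG,N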